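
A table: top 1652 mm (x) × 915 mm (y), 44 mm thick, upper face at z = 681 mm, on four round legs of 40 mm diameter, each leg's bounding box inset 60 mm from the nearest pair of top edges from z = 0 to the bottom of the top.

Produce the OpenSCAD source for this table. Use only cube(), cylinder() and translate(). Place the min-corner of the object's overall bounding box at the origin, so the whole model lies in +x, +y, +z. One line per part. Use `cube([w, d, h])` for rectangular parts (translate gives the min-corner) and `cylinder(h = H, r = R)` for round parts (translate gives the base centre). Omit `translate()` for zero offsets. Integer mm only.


// leg_h = 681 - 44 = 637
translate([0, 0, 637]) cube([1652, 915, 44]);
translate([80, 80, 0]) cylinder(h = 637, r = 20);
translate([1572, 80, 0]) cylinder(h = 637, r = 20);
translate([80, 835, 0]) cylinder(h = 637, r = 20);
translate([1572, 835, 0]) cylinder(h = 637, r = 20);


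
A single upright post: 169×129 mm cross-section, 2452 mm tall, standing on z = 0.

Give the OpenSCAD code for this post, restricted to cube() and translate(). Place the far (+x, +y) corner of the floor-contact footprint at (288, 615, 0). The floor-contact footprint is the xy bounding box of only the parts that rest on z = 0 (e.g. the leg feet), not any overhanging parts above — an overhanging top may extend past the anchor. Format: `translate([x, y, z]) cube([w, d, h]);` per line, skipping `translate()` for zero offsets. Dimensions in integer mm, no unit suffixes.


translate([119, 486, 0]) cube([169, 129, 2452]);


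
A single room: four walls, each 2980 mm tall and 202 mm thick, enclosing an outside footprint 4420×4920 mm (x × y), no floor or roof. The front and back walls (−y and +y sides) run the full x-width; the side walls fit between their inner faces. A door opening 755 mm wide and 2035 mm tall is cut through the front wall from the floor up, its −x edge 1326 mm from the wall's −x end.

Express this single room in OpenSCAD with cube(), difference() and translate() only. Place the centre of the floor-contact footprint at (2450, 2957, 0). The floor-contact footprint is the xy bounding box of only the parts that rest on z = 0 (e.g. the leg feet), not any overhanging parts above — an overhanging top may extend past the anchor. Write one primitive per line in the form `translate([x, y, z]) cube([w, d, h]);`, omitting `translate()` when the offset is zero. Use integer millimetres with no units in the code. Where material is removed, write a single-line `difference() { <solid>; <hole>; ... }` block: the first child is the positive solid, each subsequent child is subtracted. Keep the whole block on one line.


difference() { translate([240, 497, 0]) cube([4420, 202, 2980]); translate([1566, 497, 0]) cube([755, 202, 2035]); }
translate([240, 5215, 0]) cube([4420, 202, 2980]);
translate([240, 699, 0]) cube([202, 4516, 2980]);
translate([4458, 699, 0]) cube([202, 4516, 2980]);


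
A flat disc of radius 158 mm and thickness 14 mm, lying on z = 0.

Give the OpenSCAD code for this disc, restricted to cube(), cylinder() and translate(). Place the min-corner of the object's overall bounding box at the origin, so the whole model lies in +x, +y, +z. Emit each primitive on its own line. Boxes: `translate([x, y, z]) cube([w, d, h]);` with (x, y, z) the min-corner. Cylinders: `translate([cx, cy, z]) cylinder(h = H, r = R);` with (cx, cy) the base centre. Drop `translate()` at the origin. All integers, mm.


translate([158, 158, 0]) cylinder(h = 14, r = 158);


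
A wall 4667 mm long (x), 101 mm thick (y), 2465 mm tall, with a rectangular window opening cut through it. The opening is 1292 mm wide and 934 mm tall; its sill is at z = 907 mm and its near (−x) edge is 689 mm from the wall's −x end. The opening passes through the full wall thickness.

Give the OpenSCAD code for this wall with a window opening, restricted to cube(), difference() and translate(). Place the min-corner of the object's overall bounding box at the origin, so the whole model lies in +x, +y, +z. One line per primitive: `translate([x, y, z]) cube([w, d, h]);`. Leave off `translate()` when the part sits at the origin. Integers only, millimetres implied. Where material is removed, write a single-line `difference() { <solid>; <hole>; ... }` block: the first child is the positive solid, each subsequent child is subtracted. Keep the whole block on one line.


difference() { cube([4667, 101, 2465]); translate([689, 0, 907]) cube([1292, 101, 934]); }


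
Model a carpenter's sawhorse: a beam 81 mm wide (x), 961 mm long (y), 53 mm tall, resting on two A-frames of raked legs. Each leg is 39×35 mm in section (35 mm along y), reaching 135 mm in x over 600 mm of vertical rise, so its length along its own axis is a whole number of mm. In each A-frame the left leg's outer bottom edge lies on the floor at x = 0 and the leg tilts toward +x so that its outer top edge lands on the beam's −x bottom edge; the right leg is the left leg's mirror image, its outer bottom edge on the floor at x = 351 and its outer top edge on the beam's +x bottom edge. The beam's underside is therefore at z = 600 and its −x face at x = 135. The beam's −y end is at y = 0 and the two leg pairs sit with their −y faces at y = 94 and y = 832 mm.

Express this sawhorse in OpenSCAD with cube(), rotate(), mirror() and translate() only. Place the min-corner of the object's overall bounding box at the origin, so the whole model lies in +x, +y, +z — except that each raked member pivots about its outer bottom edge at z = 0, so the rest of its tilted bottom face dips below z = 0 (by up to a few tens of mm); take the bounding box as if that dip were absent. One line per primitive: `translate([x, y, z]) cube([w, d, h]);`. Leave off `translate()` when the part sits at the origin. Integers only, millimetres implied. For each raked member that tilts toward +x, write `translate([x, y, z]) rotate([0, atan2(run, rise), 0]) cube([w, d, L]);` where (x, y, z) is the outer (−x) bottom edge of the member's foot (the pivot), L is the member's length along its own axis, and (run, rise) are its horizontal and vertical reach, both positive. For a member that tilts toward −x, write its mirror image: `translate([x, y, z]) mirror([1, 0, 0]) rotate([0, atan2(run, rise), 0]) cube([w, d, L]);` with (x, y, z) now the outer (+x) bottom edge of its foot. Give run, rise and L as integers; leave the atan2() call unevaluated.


// leg length = √(135² + 600²) = 615
// right-leg outer foot x = 2·135 + 81 = 351
// beam min-corner = (135, 0, 600)
translate([135, 0, 600]) cube([81, 961, 53]);
translate([0, 94, 0]) rotate([0, atan2(135, 600), 0]) cube([39, 35, 615]);
translate([351, 94, 0]) mirror([1, 0, 0]) rotate([0, atan2(135, 600), 0]) cube([39, 35, 615]);
translate([0, 832, 0]) rotate([0, atan2(135, 600), 0]) cube([39, 35, 615]);
translate([351, 832, 0]) mirror([1, 0, 0]) rotate([0, atan2(135, 600), 0]) cube([39, 35, 615]);


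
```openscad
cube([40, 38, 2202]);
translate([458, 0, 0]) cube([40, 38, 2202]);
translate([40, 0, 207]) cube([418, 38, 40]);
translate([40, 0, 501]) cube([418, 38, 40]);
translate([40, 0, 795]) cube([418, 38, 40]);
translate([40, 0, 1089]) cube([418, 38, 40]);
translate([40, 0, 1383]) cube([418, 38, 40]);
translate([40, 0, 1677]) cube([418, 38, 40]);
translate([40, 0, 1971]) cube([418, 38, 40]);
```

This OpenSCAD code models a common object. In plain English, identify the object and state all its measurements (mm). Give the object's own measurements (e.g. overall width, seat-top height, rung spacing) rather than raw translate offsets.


A straight ladder. Two 40×38 mm vertical rails, 2202 mm tall, stand 498 mm apart (outside-to-outside) with their front faces coplanar on the −y side. 7 rungs, each 38 mm deep and 40 mm tall, span between the inner faces of the rails, front faces flush with the rails. The lowest rung's underside is at z = 207 mm and rungs are spaced 294 mm apart (underside to underside).


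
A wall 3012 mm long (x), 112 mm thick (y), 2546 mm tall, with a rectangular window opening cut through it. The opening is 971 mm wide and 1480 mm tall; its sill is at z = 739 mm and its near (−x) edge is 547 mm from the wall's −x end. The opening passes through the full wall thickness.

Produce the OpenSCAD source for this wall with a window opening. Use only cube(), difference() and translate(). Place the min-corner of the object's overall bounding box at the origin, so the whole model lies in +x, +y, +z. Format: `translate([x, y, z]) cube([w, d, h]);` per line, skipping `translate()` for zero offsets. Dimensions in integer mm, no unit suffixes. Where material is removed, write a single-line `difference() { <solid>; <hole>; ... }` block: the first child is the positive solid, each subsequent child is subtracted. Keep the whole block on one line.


difference() { cube([3012, 112, 2546]); translate([547, 0, 739]) cube([971, 112, 1480]); }


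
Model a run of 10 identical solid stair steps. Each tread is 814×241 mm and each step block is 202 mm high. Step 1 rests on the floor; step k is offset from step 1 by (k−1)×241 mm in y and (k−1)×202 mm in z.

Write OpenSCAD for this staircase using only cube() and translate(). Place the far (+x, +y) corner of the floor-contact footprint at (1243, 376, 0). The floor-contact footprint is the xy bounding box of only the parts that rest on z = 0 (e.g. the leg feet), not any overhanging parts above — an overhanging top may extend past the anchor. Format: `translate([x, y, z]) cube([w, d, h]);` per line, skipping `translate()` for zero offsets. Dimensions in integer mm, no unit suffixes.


translate([429, 135, 0]) cube([814, 241, 202]);
translate([429, 376, 202]) cube([814, 241, 202]);
translate([429, 617, 404]) cube([814, 241, 202]);
translate([429, 858, 606]) cube([814, 241, 202]);
translate([429, 1099, 808]) cube([814, 241, 202]);
translate([429, 1340, 1010]) cube([814, 241, 202]);
translate([429, 1581, 1212]) cube([814, 241, 202]);
translate([429, 1822, 1414]) cube([814, 241, 202]);
translate([429, 2063, 1616]) cube([814, 241, 202]);
translate([429, 2304, 1818]) cube([814, 241, 202]);


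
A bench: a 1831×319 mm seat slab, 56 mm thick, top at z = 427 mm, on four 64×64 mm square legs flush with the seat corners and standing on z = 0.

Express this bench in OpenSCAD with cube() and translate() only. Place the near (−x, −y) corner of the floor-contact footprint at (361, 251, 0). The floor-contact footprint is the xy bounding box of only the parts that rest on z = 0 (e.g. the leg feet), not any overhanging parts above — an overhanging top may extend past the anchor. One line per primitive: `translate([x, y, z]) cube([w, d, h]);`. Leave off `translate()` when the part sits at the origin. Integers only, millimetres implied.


// leg_h = 427 − 56 = 371
translate([361, 251, 371]) cube([1831, 319, 56]);
translate([361, 251, 0]) cube([64, 64, 371]);
translate([361, 506, 0]) cube([64, 64, 371]);
translate([2128, 251, 0]) cube([64, 64, 371]);
translate([2128, 506, 0]) cube([64, 64, 371]);


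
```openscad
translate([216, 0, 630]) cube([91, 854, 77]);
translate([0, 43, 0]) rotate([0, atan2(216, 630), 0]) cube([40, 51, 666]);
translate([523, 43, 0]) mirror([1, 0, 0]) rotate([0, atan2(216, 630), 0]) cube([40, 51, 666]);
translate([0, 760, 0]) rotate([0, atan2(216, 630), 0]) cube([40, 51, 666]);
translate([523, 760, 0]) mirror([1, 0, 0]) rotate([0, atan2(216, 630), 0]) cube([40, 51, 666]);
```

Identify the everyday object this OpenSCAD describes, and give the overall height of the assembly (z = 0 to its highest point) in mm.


A sawhorse. The overall height is 707 mm.

A beam across two mirrored pairs of raked legs — a sawhorse. The beam's underside is at z = 630 (matching the legs' vertical rise in atan2(216, 630)) and the beam is 77 mm tall, so its top is at 630 + 77 = 707 mm. The raked legs top out at the beam's underside, so that is the highest point.


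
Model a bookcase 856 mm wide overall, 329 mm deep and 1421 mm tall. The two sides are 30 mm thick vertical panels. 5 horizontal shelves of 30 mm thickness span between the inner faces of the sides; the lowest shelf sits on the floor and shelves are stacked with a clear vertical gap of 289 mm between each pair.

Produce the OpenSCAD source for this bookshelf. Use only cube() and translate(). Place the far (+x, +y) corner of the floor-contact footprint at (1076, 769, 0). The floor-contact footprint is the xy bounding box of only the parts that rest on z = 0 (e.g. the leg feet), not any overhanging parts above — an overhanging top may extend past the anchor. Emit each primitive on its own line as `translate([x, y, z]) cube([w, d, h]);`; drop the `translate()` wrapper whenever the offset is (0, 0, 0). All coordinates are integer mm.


translate([220, 440, 0]) cube([30, 329, 1421]);
translate([1046, 440, 0]) cube([30, 329, 1421]);
translate([250, 440, 0]) cube([796, 329, 30]);
translate([250, 440, 319]) cube([796, 329, 30]);
translate([250, 440, 638]) cube([796, 329, 30]);
translate([250, 440, 957]) cube([796, 329, 30]);
translate([250, 440, 1276]) cube([796, 329, 30]);


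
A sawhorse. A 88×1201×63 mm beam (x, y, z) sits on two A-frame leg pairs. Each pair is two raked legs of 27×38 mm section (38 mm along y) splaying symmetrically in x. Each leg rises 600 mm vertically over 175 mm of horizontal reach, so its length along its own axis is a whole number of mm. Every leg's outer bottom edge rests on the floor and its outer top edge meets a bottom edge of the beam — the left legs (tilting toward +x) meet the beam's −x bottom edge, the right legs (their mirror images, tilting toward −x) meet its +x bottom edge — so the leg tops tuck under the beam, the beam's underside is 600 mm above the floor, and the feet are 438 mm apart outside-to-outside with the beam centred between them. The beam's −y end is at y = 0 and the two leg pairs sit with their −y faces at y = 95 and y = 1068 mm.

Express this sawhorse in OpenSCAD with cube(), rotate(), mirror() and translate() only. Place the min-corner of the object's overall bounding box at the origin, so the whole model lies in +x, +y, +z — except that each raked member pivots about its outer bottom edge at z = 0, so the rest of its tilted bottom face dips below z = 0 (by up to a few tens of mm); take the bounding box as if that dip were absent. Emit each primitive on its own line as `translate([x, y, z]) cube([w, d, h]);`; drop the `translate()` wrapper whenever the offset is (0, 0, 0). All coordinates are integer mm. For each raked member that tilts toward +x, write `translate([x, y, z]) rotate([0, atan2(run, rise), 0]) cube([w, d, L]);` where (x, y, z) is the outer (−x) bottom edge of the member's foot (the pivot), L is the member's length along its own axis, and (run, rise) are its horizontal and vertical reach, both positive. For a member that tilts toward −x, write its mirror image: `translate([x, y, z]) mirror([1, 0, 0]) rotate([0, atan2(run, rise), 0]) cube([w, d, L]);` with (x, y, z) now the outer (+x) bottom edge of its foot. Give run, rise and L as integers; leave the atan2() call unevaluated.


// leg length = √(175² + 600²) = 625
// right-leg outer foot x = 2·175 + 88 = 438
// beam min-corner = (175, 0, 600)
translate([175, 0, 600]) cube([88, 1201, 63]);
translate([0, 95, 0]) rotate([0, atan2(175, 600), 0]) cube([27, 38, 625]);
translate([438, 95, 0]) mirror([1, 0, 0]) rotate([0, atan2(175, 600), 0]) cube([27, 38, 625]);
translate([0, 1068, 0]) rotate([0, atan2(175, 600), 0]) cube([27, 38, 625]);
translate([438, 1068, 0]) mirror([1, 0, 0]) rotate([0, atan2(175, 600), 0]) cube([27, 38, 625]);


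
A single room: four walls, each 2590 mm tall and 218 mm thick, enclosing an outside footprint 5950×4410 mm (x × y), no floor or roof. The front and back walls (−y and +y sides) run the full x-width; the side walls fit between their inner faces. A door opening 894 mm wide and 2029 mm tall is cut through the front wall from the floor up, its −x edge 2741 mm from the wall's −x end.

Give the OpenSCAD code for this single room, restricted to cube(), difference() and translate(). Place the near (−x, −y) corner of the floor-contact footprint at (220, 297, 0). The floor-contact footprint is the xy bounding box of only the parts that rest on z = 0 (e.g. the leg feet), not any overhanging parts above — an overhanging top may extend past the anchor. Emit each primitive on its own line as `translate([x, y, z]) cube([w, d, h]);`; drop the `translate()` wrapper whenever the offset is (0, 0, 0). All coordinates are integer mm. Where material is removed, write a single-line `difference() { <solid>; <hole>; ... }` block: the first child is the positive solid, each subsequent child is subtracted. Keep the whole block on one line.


difference() { translate([220, 297, 0]) cube([5950, 218, 2590]); translate([2961, 297, 0]) cube([894, 218, 2029]); }
translate([220, 4489, 0]) cube([5950, 218, 2590]);
translate([220, 515, 0]) cube([218, 3974, 2590]);
translate([5952, 515, 0]) cube([218, 3974, 2590]);


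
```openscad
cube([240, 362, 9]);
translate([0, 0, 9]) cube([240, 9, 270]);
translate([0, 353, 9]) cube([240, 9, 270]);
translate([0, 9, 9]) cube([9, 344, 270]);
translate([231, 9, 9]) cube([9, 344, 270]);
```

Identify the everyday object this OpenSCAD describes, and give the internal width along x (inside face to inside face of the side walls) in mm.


An open box. The internal width is 222 mm.

A 240×362 base slab with four walls standing on it — an open box. The base is 240 mm wide and the walls are 9 mm thick, so the internal width is 240 − 2 × 9 = 222 mm.


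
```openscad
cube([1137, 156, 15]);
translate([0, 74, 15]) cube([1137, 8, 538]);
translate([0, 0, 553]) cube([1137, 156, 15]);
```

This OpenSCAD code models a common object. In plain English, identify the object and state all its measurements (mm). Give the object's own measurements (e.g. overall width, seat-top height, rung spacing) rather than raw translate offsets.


An I-beam lying along x, 1137 mm long. Overall section height 568 mm. Two flanges 156 mm wide (y) and 15 mm thick, one on the floor and one at the top; a web 8 mm thick runs between them, centred on the flange width.


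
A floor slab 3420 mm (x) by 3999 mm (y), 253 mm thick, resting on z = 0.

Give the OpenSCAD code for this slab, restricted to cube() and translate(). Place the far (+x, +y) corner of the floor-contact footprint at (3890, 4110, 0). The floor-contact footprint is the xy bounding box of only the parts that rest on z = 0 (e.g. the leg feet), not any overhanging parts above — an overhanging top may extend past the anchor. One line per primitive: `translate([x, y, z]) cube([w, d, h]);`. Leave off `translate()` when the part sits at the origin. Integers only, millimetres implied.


translate([470, 111, 0]) cube([3420, 3999, 253]);


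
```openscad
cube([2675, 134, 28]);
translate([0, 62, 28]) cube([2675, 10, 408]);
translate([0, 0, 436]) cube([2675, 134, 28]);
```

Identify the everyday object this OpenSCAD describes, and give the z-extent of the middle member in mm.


An I-beam. The web height is 408 mm.

Two wide flanges with a thin centred web — an I-beam. Overall 464 mm minus two 28 mm flanges gives a web of 464 − 2·28 = 408 mm.


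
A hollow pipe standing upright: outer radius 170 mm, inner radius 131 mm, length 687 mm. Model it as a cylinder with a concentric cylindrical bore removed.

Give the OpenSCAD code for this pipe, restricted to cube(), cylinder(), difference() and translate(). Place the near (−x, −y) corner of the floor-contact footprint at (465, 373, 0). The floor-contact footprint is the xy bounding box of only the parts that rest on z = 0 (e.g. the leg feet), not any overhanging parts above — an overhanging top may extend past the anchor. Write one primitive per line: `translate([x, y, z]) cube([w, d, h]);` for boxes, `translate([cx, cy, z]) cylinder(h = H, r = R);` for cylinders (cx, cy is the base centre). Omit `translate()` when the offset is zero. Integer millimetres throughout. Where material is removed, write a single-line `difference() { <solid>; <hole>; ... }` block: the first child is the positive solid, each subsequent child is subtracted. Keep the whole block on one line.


difference() { translate([635, 543, 0]) cylinder(h = 687, r = 170); translate([635, 543, 0]) cylinder(h = 687, r = 131); }


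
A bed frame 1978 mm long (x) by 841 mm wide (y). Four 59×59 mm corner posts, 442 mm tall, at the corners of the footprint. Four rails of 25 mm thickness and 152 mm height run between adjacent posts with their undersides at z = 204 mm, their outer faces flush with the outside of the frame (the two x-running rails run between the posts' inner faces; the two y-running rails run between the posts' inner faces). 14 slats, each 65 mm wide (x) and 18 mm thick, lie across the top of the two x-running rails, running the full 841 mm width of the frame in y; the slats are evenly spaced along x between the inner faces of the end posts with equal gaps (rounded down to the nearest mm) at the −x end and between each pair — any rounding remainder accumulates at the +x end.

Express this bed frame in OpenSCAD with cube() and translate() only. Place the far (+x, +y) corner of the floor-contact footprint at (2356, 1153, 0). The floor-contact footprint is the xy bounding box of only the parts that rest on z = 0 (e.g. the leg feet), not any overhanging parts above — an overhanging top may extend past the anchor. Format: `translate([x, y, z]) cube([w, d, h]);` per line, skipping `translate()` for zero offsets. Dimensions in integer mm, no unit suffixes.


translate([378, 312, 0]) cube([59, 59, 442]);
translate([378, 1094, 0]) cube([59, 59, 442]);
translate([2297, 312, 0]) cube([59, 59, 442]);
translate([2297, 1094, 0]) cube([59, 59, 442]);
translate([437, 312, 204]) cube([1860, 25, 152]);
translate([437, 1128, 204]) cube([1860, 25, 152]);
translate([378, 371, 204]) cube([25, 723, 152]);
translate([2331, 371, 204]) cube([25, 723, 152]);
translate([500, 312, 356]) cube([65, 841, 18]);
translate([628, 312, 356]) cube([65, 841, 18]);
translate([756, 312, 356]) cube([65, 841, 18]);
translate([884, 312, 356]) cube([65, 841, 18]);
translate([1012, 312, 356]) cube([65, 841, 18]);
translate([1140, 312, 356]) cube([65, 841, 18]);
translate([1268, 312, 356]) cube([65, 841, 18]);
translate([1396, 312, 356]) cube([65, 841, 18]);
translate([1524, 312, 356]) cube([65, 841, 18]);
translate([1652, 312, 356]) cube([65, 841, 18]);
translate([1780, 312, 356]) cube([65, 841, 18]);
translate([1908, 312, 356]) cube([65, 841, 18]);
translate([2036, 312, 356]) cube([65, 841, 18]);
translate([2164, 312, 356]) cube([65, 841, 18]);


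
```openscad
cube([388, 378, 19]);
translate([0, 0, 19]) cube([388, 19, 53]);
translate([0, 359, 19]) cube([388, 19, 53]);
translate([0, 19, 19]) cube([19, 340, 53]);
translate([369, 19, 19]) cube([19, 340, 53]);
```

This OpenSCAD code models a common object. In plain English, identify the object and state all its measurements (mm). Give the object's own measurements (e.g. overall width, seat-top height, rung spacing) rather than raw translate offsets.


An open-topped rectangular box: outside dimensions 388×378×72 mm, with a uniform wall and base thickness of 19 mm. The base is a full 388×378 slab on the floor; four walls sit on top of the base. The front and back walls (the −y and +y sides) span the full width; the two side walls fit between them.


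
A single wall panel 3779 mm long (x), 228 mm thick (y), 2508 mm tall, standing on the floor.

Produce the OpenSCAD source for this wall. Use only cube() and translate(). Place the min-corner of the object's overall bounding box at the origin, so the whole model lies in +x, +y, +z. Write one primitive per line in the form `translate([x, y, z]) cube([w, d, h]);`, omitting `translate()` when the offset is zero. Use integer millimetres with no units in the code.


cube([3779, 228, 2508]);


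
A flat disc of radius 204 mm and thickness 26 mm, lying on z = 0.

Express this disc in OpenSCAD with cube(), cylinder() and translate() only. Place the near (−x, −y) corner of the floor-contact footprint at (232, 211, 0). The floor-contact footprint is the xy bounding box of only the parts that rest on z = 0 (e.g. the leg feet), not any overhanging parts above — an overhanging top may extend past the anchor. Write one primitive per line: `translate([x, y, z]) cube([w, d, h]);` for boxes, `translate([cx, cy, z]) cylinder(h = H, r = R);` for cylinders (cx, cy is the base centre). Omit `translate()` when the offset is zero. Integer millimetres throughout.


translate([436, 415, 0]) cylinder(h = 26, r = 204);


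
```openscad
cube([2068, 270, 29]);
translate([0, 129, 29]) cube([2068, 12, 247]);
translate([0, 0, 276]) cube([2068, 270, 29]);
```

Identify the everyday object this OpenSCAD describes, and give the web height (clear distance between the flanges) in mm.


An I-beam. The web height is 247 mm.

Two wide flanges with a thin centred web — an I-beam. Overall 305 mm minus two 29 mm flanges gives a web of 305 − 2·29 = 247 mm.


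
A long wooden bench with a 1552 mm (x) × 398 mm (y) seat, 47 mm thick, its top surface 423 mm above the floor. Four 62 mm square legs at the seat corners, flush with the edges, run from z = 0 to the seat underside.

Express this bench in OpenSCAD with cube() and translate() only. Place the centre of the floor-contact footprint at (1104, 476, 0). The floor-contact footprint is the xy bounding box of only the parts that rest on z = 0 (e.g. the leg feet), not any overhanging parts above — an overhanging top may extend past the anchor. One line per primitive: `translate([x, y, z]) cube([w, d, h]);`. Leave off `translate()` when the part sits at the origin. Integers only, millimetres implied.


translate([328, 277, 376]) cube([1552, 398, 47]);
translate([328, 277, 0]) cube([62, 62, 376]);
translate([328, 613, 0]) cube([62, 62, 376]);
translate([1818, 277, 0]) cube([62, 62, 376]);
translate([1818, 613, 0]) cube([62, 62, 376]);


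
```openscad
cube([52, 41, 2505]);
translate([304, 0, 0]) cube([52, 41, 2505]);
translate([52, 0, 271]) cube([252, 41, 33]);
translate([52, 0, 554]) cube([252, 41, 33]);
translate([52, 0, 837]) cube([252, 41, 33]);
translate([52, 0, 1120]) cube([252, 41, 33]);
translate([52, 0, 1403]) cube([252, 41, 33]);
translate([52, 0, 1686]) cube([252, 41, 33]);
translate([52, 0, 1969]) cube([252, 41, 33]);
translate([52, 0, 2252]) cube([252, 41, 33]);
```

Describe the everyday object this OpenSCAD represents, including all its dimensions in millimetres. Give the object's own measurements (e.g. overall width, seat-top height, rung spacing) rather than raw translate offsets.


A straight ladder. Two 52×41 mm vertical rails, 2505 mm tall, stand 356 mm apart (outside-to-outside) with their front faces coplanar on the −y side. 8 rungs, each 41 mm deep and 33 mm tall, span between the inner faces of the rails, front faces flush with the rails. The lowest rung's underside is at z = 271 mm and rungs are spaced 283 mm apart (underside to underside).


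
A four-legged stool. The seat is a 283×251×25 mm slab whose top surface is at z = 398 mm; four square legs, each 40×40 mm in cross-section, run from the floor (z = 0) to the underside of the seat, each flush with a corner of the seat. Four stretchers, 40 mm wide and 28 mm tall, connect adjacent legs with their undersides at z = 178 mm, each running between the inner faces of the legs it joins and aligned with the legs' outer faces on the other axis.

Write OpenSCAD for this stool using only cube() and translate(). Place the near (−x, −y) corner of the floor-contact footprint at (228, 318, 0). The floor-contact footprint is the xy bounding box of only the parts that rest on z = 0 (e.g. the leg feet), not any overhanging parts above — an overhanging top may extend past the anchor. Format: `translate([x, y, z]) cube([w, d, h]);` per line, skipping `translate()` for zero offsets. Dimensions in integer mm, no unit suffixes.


// leg_h = 398 - 25 = 373
// stretcher span = 283 - 2*40 = 203
translate([228, 318, 373]) cube([283, 251, 25]);
translate([228, 318, 0]) cube([40, 40, 373]);
translate([471, 318, 0]) cube([40, 40, 373]);
translate([228, 529, 0]) cube([40, 40, 373]);
translate([471, 529, 0]) cube([40, 40, 373]);
translate([268, 318, 178]) cube([203, 40, 28]);
translate([268, 529, 178]) cube([203, 40, 28]);
translate([228, 358, 178]) cube([40, 171, 28]);
translate([471, 358, 178]) cube([40, 171, 28]);


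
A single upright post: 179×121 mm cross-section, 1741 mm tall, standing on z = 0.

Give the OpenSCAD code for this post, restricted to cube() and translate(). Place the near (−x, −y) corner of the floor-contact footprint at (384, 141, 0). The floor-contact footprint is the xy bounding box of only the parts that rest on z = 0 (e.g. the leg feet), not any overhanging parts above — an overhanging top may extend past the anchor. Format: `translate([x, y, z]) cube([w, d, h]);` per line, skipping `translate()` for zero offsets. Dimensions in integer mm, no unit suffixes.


translate([384, 141, 0]) cube([179, 121, 1741]);


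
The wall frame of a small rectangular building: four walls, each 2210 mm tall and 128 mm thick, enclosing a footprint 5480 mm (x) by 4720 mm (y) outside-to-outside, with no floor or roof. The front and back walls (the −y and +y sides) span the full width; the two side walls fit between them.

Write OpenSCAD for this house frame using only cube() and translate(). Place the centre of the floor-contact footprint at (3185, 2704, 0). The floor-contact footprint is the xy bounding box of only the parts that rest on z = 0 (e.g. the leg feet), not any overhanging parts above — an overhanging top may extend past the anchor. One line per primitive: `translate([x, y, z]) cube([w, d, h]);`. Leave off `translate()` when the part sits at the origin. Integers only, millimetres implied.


translate([445, 344, 0]) cube([5480, 128, 2210]);
translate([445, 4936, 0]) cube([5480, 128, 2210]);
translate([445, 472, 0]) cube([128, 4464, 2210]);
translate([5797, 472, 0]) cube([128, 4464, 2210]);


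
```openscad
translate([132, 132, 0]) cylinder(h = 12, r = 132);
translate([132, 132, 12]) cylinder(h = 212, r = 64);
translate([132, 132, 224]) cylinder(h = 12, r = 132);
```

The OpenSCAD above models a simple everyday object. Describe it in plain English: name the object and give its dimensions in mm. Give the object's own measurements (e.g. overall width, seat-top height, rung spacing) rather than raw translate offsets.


A spool: two coaxial disc flanges of radius 132 mm and thickness 12 mm, joined by a core cylinder of radius 64 mm and height 212 mm. The lower flange rests on z = 0 and the three cylinders share a vertical axis.


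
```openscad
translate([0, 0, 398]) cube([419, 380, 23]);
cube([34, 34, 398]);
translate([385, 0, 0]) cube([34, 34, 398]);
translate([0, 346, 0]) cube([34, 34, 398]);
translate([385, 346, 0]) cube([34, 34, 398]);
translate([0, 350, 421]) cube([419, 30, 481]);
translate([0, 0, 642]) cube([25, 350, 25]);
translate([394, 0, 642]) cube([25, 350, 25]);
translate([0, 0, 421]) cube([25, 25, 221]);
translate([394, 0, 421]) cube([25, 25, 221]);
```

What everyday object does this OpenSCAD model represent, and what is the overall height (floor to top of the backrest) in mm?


A chair. The overall height is 902 mm.

A slab on four corner posts with a tall panel at the back — a chair. The seat slab sits at z = 398 with thickness 23, and the 481 mm backrest starts at the seat top, so the overall height is 398 + 23 + 481 = 902 mm.


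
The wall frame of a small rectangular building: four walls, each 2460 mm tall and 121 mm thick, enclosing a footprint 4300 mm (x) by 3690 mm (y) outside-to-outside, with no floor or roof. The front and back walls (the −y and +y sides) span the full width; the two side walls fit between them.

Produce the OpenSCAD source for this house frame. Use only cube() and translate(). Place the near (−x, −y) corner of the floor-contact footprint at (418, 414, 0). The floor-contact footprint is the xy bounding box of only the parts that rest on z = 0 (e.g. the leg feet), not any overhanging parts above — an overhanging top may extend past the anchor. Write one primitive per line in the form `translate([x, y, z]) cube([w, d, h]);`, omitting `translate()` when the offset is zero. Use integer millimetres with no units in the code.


translate([418, 414, 0]) cube([4300, 121, 2460]);
translate([418, 3983, 0]) cube([4300, 121, 2460]);
translate([418, 535, 0]) cube([121, 3448, 2460]);
translate([4597, 535, 0]) cube([121, 3448, 2460]);


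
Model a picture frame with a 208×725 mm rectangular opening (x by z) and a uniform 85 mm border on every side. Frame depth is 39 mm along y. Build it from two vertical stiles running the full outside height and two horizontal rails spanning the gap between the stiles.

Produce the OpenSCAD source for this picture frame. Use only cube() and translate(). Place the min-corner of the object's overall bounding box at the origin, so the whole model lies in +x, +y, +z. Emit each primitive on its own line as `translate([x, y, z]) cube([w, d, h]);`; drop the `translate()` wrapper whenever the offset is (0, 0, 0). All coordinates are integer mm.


cube([85, 39, 895]);
translate([293, 0, 0]) cube([85, 39, 895]);
translate([85, 0, 0]) cube([208, 39, 85]);
translate([85, 0, 810]) cube([208, 39, 85]);


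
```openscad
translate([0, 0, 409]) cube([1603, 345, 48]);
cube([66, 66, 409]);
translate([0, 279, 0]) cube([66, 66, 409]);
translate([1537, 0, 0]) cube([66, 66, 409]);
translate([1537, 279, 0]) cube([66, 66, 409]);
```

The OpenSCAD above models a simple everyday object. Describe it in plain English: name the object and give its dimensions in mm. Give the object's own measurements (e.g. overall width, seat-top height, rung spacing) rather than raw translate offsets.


A bench: a 1603×345 mm seat slab, 48 mm thick, top at z = 457 mm, on four 66×66 mm square legs flush with the seat corners and standing on z = 0.


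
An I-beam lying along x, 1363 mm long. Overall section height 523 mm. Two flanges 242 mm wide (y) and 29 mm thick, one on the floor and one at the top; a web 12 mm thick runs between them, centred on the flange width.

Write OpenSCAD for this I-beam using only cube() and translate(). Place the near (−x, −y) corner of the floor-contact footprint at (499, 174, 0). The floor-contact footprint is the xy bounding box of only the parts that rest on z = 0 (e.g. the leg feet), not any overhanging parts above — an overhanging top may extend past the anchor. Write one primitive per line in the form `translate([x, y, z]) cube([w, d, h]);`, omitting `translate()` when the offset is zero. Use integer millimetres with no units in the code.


translate([499, 174, 0]) cube([1363, 242, 29]);
translate([499, 289, 29]) cube([1363, 12, 465]);
translate([499, 174, 494]) cube([1363, 242, 29]);


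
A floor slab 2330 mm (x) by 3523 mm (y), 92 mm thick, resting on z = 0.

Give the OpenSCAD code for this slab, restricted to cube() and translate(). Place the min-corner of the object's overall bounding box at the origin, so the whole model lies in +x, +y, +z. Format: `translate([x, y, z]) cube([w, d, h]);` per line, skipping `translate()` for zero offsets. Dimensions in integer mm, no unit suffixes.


cube([2330, 3523, 92]);


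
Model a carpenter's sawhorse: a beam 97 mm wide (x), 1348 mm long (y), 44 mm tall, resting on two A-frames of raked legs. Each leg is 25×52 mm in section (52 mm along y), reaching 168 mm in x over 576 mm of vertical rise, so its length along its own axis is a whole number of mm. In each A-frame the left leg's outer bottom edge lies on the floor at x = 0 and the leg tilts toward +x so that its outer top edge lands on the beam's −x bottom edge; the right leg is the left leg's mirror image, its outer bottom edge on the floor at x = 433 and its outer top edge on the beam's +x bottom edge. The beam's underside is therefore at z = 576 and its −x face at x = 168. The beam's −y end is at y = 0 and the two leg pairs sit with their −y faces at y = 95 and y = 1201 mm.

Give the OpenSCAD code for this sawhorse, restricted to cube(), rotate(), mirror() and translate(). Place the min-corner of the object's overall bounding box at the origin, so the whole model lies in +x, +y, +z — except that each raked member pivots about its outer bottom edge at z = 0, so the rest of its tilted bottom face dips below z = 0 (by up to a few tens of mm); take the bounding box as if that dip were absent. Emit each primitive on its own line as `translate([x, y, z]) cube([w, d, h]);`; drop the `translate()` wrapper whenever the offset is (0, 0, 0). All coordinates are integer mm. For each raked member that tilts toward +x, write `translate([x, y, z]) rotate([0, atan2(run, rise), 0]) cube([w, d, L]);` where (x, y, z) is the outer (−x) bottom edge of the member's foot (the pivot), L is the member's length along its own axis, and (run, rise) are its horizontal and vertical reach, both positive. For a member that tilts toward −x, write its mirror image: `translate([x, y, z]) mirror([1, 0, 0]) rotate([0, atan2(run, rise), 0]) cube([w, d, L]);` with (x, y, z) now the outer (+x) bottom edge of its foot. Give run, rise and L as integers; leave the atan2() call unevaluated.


// leg length = √(168² + 576²) = 600
// right-leg outer foot x = 2·168 + 97 = 433
// beam min-corner = (168, 0, 576)
translate([168, 0, 576]) cube([97, 1348, 44]);
translate([0, 95, 0]) rotate([0, atan2(168, 576), 0]) cube([25, 52, 600]);
translate([433, 95, 0]) mirror([1, 0, 0]) rotate([0, atan2(168, 576), 0]) cube([25, 52, 600]);
translate([0, 1201, 0]) rotate([0, atan2(168, 576), 0]) cube([25, 52, 600]);
translate([433, 1201, 0]) mirror([1, 0, 0]) rotate([0, atan2(168, 576), 0]) cube([25, 52, 600]);


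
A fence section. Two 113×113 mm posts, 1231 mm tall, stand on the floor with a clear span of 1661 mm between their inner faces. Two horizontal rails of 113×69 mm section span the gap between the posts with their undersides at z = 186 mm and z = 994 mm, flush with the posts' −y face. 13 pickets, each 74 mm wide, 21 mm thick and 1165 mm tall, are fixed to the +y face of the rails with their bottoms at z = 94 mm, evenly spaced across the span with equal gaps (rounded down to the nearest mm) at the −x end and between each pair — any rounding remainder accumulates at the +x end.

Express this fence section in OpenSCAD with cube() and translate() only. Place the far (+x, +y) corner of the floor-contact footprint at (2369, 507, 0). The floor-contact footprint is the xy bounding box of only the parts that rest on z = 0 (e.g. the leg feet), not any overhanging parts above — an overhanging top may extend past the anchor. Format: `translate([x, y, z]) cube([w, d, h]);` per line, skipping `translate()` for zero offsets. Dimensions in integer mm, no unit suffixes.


translate([482, 394, 0]) cube([113, 113, 1231]);
translate([2256, 394, 0]) cube([113, 113, 1231]);
translate([595, 394, 186]) cube([1661, 113, 69]);
translate([595, 394, 994]) cube([1661, 113, 69]);
translate([644, 507, 94]) cube([74, 21, 1165]);
translate([767, 507, 94]) cube([74, 21, 1165]);
translate([890, 507, 94]) cube([74, 21, 1165]);
translate([1013, 507, 94]) cube([74, 21, 1165]);
translate([1136, 507, 94]) cube([74, 21, 1165]);
translate([1259, 507, 94]) cube([74, 21, 1165]);
translate([1382, 507, 94]) cube([74, 21, 1165]);
translate([1505, 507, 94]) cube([74, 21, 1165]);
translate([1628, 507, 94]) cube([74, 21, 1165]);
translate([1751, 507, 94]) cube([74, 21, 1165]);
translate([1874, 507, 94]) cube([74, 21, 1165]);
translate([1997, 507, 94]) cube([74, 21, 1165]);
translate([2120, 507, 94]) cube([74, 21, 1165]);


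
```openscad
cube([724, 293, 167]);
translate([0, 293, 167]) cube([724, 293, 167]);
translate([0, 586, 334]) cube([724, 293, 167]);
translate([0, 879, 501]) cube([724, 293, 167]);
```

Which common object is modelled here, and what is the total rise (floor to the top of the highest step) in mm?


A staircase. The total rise is 668 mm.

4 identical blocks, each offset up and back from the previous — a staircase. Each step is 167 mm tall and there are 4 of them, so the total rise is 4 × 167 = 668 mm.
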